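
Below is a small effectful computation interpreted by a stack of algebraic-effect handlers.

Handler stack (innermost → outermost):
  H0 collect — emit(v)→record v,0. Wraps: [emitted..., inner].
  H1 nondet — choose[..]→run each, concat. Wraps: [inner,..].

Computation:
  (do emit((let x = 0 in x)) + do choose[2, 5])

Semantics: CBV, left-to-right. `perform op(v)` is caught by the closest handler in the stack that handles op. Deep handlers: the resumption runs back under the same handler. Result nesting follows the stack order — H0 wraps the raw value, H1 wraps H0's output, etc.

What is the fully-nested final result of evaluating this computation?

Evaluation trace:
emit(0) @ H0 ⇒ out+=0
choose[2, 5] @ H1
  branch[0] choose=2:
    H0 returns [0, 2]
    H1 returns [[0, 2]]
  branch[1] choose=5:
    H0 returns [0, 5]
    H1 returns [[0, 5]]
= [[0, 2], [0, 5]]

Answer: [[0, 2], [0, 5]]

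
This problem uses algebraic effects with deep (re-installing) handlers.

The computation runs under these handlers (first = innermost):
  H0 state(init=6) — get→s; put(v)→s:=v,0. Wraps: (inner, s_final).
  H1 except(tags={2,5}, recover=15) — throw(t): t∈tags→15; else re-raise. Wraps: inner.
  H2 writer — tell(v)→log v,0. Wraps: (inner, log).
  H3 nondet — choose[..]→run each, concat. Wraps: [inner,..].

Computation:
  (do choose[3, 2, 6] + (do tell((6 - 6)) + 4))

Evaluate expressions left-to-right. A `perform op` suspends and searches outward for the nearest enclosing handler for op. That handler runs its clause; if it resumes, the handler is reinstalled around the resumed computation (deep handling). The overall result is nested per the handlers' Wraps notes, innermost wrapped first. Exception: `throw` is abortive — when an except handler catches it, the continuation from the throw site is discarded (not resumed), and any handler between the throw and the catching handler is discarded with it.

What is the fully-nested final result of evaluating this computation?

Answer: [((7, 6), (0)), ((6, 6), (0)), ((10, 6), (0))]

Step-by-step:
choose[3, 2, 6] @ H3
  branch[0] choose=3:
    tell(0) @ H2 ⇒ log+=0
    H0 returns (7, 6)
    H1 returns (7, 6)
    H2 returns ((7, 6), (0))
    H3 returns [((7, 6), (0))]
  branch[1] choose=2:
    tell(0) @ H2 ⇒ log+=0
    H0 returns (6, 6)
    H1 returns (6, 6)
    H2 returns ((6, 6), (0))
    H3 returns [((6, 6), (0))]
  branch[2] choose=6:
    tell(0) @ H2 ⇒ log+=0
    H0 returns (10, 6)
    H1 returns (10, 6)
    H2 returns ((10, 6), (0))
    H3 returns [((10, 6), (0))]
= [((7, 6), (0)), ((6, 6), (0)), ((10, 6), (0))]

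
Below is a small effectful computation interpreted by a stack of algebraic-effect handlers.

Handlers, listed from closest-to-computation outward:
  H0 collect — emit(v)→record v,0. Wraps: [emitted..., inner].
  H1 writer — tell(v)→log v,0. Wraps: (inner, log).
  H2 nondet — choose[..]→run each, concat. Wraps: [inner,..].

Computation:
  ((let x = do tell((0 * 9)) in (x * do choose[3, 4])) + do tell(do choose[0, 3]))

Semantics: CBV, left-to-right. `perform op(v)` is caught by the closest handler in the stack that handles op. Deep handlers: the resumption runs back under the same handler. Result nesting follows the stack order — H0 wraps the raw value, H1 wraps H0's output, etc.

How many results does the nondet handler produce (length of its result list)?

Answer: 4

Evaluation trace:
tell(0) @ H1 ⇒ log+=0
choose[3, 4] @ H2
  branch[0] choose=3:
    choose[0, 3] @ H2
      branch[0] choose=0:
        tell(0) @ H1 ⇒ log+=0
        H0 returns [0]
        H1 returns ([0], (0, 0))
        H2 returns [([0], (0, 0))]
      branch[1] choose=3:
        tell(3) @ H1 ⇒ log+=3
        H0 returns [0]
        H1 returns ([0], (0, 3))
        H2 returns [([0], (0, 3))]
  branch[1] choose=4:
    choose[0, 3] @ H2
      branch[0] choose=0:
        tell(0) @ H1 ⇒ log+=0
        H0 returns [0]
        H1 returns ([0], (0, 0))
        H2 returns [([0], (0, 0))]
      branch[1] choose=3:
        tell(3) @ H1 ⇒ log+=3
        H0 returns [0]
        H1 returns ([0], (0, 3))
        H2 returns [([0], (0, 3))]
= [([0], (0, 0)), ([0], (0, 3)), ([0], (0, 0)), ([0], (0, 3))]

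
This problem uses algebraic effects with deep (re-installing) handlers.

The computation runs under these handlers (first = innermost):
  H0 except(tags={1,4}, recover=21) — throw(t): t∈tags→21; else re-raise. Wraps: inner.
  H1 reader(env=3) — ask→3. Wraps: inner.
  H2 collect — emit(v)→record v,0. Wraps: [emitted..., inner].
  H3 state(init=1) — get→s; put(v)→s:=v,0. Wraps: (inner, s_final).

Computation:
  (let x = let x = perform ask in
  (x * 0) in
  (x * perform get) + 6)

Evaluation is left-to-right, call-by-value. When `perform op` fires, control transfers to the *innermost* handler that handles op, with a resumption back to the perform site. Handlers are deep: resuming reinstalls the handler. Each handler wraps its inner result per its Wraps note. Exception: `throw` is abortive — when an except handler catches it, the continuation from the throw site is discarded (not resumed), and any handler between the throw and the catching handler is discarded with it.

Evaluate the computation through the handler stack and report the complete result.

Evaluation trace:
ask @ H1 ⇒ 3
get @ H3 ⇒ 1
H0 returns 6
H1 returns 6
H2 returns [6]
H3 returns ([6], 1)
= ([6], 1)

Answer: ([6], 1)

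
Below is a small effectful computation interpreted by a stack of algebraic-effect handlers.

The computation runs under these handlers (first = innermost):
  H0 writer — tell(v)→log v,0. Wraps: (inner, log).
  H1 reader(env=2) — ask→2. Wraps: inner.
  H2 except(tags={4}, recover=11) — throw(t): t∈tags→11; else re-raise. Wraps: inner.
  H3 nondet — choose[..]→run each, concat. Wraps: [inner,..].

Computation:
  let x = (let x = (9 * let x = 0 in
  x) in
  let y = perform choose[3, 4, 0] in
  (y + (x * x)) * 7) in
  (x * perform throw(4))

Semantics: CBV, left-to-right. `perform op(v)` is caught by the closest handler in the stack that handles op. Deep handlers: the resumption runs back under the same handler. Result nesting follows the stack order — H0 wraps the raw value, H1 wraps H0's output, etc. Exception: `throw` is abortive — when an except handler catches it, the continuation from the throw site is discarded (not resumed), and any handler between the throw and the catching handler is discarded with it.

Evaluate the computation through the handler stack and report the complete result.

Step-by-step:
choose[3, 4, 0] @ H3
  branch[0] choose=3:
    throw(4) @ H2 caught ⇒ 11
    H3 returns [11]
  branch[1] choose=4:
    throw(4) @ H2 caught ⇒ 11
    H3 returns [11]
  branch[2] choose=0:
    throw(4) @ H2 caught ⇒ 11
    H3 returns [11]
= [11, 11, 11]

Answer: [11, 11, 11]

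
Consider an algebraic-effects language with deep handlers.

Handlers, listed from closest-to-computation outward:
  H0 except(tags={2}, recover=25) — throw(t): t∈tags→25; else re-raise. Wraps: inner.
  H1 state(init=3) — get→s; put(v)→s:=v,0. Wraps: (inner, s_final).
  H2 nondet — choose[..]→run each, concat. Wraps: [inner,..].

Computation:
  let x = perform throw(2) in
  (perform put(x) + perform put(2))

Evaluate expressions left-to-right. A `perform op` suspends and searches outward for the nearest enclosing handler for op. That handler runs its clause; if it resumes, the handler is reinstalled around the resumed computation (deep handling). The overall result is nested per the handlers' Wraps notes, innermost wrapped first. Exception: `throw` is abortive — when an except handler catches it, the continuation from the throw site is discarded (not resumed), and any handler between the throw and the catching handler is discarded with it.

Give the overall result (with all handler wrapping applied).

Answer: [(25, 3)]

Working:
throw(2) @ H0 caught ⇒ 25
H1 returns (25, 3)
H2 returns [(25, 3)]
= [(25, 3)]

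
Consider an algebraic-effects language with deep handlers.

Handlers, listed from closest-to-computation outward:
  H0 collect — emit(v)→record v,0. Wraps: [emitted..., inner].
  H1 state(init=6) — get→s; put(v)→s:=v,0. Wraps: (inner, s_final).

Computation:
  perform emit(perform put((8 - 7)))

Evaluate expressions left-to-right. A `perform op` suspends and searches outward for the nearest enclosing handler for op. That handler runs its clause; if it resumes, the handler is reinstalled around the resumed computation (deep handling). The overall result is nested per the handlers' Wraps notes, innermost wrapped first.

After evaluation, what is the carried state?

Evaluation trace:
put(1) @ H1 ⇒ s:=1
emit(0) @ H0 ⇒ out+=0
H0 returns [0, 0]
H1 returns ([0, 0], 1)
= ([0, 0], 1)

Answer: 1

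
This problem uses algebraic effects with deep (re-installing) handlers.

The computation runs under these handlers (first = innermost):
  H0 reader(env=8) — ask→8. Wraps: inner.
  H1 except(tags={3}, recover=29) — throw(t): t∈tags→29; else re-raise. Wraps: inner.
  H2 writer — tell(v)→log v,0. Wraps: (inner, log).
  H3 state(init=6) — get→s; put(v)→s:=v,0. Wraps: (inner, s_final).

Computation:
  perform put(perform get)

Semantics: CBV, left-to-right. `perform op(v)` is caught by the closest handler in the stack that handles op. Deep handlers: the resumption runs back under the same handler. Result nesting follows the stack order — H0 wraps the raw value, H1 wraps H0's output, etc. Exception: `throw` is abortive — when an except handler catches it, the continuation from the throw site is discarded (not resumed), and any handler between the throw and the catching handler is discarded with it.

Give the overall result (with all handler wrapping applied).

Evaluation trace:
get @ H3 ⇒ 6
put(6) @ H3 ⇒ s:=6
H0 returns 0
H1 returns 0
H2 returns (0, ())
H3 returns ((0, ()), 6)
= ((0, ()), 6)

Answer: ((0, ()), 6)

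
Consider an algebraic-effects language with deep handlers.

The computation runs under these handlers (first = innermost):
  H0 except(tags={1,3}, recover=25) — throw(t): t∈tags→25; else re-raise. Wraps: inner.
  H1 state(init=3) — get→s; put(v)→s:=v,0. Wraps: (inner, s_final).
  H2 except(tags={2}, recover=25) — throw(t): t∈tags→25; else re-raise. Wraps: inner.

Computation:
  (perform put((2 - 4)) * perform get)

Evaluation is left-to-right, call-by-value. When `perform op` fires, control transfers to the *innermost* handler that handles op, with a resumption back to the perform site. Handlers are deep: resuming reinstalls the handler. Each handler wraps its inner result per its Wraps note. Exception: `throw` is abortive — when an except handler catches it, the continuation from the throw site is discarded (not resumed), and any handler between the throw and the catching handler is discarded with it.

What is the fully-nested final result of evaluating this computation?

Answer: (0, -2)

Step-by-step:
put(-2) @ H1 ⇒ s:=-2
get @ H1 ⇒ -2
H0 returns 0
H1 returns (0, -2)
H2 returns (0, -2)
= (0, -2)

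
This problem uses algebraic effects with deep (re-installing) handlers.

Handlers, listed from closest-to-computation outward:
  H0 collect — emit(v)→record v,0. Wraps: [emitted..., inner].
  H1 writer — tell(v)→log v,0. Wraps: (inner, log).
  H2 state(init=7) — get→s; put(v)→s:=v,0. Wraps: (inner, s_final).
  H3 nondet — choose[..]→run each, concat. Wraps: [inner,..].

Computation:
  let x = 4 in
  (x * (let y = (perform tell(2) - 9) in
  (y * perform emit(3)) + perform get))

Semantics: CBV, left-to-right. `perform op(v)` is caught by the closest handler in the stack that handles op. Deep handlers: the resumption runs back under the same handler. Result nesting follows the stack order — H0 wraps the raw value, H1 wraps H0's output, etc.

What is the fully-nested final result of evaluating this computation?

Answer: [(([3, 28], (2)), 7)]

Working:
tell(2) @ H1 ⇒ log+=2
emit(3) @ H0 ⇒ out+=3
get @ H2 ⇒ 7
H0 returns [3, 28]
H1 returns ([3, 28], (2))
H2 returns (([3, 28], (2)), 7)
H3 returns [(([3, 28], (2)), 7)]
= [(([3, 28], (2)), 7)]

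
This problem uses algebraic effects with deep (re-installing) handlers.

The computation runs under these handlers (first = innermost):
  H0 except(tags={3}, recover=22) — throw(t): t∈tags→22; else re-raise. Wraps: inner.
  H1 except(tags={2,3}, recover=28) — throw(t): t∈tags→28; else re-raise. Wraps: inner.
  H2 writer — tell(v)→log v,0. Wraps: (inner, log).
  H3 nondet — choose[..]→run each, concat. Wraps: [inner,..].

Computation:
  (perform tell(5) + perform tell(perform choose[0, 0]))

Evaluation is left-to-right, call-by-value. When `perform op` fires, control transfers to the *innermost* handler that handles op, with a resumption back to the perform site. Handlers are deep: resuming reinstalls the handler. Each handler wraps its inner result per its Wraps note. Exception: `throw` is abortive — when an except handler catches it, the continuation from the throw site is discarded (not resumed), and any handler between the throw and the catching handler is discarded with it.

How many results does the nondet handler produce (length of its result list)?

Answer: 2

Working:
tell(5) @ H2 ⇒ log+=5
choose[0, 0] @ H3
  branch[0] choose=0:
    tell(0) @ H2 ⇒ log+=0
    H0 returns 0
    H1 returns 0
    H2 returns (0, (5, 0))
    H3 returns [(0, (5, 0))]
  branch[1] choose=0:
    tell(0) @ H2 ⇒ log+=0
    H0 returns 0
    H1 returns 0
    H2 returns (0, (5, 0))
    H3 returns [(0, (5, 0))]
= [(0, (5, 0)), (0, (5, 0))]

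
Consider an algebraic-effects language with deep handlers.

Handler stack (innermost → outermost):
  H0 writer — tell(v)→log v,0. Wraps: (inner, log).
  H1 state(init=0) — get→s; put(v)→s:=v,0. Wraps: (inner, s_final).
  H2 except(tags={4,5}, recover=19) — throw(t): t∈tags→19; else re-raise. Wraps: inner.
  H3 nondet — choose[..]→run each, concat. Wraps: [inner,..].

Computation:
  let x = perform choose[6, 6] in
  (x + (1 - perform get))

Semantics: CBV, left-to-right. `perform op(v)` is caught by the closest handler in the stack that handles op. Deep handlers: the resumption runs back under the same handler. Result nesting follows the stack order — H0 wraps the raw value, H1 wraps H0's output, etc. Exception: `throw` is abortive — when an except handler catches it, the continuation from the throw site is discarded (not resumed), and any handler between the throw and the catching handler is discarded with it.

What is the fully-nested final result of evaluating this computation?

Answer: [((7, ()), 0), ((7, ()), 0)]

Evaluation trace:
choose[6, 6] @ H3
  branch[0] choose=6:
    get @ H1 ⇒ 0
    H0 returns (7, ())
    H1 returns ((7, ()), 0)
    H2 returns ((7, ()), 0)
    H3 returns [((7, ()), 0)]
  branch[1] choose=6:
    get @ H1 ⇒ 0
    H0 returns (7, ())
    H1 returns ((7, ()), 0)
    H2 returns ((7, ()), 0)
    H3 returns [((7, ()), 0)]
= [((7, ()), 0), ((7, ()), 0)]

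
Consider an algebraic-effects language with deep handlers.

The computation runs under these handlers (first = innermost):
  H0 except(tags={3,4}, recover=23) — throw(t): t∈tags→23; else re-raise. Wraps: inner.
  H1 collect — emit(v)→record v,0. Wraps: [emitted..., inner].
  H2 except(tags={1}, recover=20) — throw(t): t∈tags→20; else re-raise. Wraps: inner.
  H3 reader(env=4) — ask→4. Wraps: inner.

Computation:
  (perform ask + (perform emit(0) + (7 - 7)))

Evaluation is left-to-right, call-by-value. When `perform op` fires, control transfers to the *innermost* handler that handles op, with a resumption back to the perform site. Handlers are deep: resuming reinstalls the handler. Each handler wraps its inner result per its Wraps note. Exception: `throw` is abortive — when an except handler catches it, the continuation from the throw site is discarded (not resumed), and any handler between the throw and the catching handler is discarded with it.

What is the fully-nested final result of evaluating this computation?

Answer: [0, 4]

Working:
ask @ H3 ⇒ 4
emit(0) @ H1 ⇒ out+=0
H0 returns 4
H1 returns [0, 4]
H2 returns [0, 4]
H3 returns [0, 4]
= [0, 4]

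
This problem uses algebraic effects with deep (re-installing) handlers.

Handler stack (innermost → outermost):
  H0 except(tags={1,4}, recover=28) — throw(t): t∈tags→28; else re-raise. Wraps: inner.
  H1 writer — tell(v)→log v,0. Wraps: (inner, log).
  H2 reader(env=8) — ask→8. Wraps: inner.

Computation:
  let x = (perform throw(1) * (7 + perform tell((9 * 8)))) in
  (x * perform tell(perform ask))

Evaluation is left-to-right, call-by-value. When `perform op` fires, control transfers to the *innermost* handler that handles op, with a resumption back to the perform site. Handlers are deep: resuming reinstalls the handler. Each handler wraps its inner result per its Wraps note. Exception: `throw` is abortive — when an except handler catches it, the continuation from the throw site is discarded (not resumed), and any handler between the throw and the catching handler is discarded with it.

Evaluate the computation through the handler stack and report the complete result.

Answer: (28, ())

Working:
throw(1) @ H0 caught ⇒ 28
H1 returns (28, ())
H2 returns (28, ())
= (28, ())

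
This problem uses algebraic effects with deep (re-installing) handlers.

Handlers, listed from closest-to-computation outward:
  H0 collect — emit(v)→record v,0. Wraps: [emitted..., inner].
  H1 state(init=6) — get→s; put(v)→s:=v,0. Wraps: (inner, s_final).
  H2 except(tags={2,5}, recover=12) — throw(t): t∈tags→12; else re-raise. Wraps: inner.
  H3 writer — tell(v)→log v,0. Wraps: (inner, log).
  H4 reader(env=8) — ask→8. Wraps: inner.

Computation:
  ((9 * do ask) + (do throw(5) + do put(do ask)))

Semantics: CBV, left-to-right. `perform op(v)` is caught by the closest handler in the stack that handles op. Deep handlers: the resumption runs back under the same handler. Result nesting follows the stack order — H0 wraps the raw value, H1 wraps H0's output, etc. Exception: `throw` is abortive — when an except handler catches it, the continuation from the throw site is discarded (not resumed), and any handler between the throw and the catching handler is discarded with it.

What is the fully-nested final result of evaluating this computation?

Answer: (12, ())

Working:
ask @ H4 ⇒ 8
throw(5) @ H2 caught ⇒ 12
H3 returns (12, ())
H4 returns (12, ())
= (12, ())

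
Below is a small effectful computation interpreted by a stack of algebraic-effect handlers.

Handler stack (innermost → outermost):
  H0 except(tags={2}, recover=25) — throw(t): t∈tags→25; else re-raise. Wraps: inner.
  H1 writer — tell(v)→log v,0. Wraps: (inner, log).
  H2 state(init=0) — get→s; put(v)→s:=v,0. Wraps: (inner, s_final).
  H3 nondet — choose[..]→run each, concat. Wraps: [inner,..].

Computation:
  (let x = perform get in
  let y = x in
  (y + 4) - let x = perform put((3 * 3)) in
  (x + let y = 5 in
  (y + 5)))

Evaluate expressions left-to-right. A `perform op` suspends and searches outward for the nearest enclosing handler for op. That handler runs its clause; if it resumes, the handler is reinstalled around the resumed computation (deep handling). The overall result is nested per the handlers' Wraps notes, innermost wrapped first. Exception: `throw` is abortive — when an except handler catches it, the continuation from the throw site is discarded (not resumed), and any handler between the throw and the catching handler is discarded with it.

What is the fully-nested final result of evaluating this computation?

Working:
get @ H2 ⇒ 0
put(9) @ H2 ⇒ s:=9
H0 returns -6
H1 returns (-6, ())
H2 returns ((-6, ()), 9)
H3 returns [((-6, ()), 9)]
= [((-6, ()), 9)]

Answer: [((-6, ()), 9)]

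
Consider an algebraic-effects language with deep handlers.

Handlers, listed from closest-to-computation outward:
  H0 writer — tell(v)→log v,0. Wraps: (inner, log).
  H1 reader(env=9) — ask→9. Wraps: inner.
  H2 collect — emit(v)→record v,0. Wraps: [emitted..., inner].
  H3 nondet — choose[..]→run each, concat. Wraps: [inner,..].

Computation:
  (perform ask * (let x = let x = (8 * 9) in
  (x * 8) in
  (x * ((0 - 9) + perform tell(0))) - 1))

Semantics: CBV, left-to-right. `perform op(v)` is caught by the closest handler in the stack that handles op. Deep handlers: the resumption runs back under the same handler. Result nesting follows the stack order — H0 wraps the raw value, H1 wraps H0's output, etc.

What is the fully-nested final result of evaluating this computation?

Step-by-step:
ask @ H1 ⇒ 9
tell(0) @ H0 ⇒ log+=0
H0 returns (-46665, (0))
H1 returns (-46665, (0))
H2 returns [(-46665, (0))]
H3 returns [[(-46665, (0))]]
= [[(-46665, (0))]]

Answer: [[(-46665, (0))]]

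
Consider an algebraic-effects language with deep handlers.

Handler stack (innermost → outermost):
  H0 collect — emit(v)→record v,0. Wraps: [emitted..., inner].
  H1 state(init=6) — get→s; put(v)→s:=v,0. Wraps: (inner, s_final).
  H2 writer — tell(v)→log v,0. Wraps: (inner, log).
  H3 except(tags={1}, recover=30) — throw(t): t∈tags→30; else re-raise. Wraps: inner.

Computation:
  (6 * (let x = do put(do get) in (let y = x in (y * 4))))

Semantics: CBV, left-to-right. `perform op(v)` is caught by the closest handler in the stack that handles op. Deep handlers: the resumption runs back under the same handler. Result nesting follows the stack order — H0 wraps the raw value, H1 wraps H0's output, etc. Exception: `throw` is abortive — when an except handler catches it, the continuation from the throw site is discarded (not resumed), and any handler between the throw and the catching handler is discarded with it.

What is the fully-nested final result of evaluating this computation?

Step-by-step:
get @ H1 ⇒ 6
put(6) @ H1 ⇒ s:=6
H0 returns [0]
H1 returns ([0], 6)
H2 returns (([0], 6), ())
H3 returns (([0], 6), ())
= (([0], 6), ())

Answer: (([0], 6), ())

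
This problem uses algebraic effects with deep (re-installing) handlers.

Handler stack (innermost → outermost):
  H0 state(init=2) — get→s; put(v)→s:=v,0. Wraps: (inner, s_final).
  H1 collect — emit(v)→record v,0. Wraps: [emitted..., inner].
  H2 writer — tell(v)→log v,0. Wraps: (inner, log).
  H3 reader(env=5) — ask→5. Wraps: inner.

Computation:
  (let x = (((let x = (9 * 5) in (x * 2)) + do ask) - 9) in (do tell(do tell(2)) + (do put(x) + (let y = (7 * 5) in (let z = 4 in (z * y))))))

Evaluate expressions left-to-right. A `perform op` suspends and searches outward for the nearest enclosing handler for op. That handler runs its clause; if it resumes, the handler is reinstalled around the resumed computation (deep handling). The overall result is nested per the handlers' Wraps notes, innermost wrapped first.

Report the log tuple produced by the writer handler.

Step-by-step:
ask @ H3 ⇒ 5
tell(2) @ H2 ⇒ log+=2
tell(0) @ H2 ⇒ log+=0
put(86) @ H0 ⇒ s:=86
H0 returns (140, 86)
H1 returns [(140, 86)]
H2 returns ([(140, 86)], (2, 0))
H3 returns ([(140, 86)], (2, 0))
= ([(140, 86)], (2, 0))

Answer: (2, 0)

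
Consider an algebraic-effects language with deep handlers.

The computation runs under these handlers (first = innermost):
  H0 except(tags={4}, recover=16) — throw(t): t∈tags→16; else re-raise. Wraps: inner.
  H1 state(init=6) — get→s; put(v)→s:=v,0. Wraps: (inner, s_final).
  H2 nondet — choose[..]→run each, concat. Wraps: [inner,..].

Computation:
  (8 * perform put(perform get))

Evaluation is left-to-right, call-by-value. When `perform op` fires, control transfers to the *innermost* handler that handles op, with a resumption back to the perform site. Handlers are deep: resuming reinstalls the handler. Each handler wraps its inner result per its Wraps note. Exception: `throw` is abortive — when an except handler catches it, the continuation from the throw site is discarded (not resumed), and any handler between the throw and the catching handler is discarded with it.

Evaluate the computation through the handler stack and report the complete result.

Answer: [(0, 6)]

Working:
get @ H1 ⇒ 6
put(6) @ H1 ⇒ s:=6
H0 returns 0
H1 returns (0, 6)
H2 returns [(0, 6)]
= [(0, 6)]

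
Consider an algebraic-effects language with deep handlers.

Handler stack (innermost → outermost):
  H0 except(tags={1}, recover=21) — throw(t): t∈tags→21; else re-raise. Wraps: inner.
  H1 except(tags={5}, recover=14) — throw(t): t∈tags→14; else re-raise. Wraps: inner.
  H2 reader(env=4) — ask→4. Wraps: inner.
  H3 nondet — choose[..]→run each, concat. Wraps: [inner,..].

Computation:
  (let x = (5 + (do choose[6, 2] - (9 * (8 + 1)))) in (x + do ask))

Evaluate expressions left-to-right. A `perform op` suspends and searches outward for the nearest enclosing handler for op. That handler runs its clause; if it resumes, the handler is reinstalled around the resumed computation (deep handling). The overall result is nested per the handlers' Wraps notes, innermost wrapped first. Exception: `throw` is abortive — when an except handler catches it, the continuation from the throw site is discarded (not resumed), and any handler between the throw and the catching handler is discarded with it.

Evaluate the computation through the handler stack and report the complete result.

Answer: [-66, -70]

Evaluation trace:
choose[6, 2] @ H3
  branch[0] choose=6:
    ask @ H2 ⇒ 4
    H0 returns -66
    H1 returns -66
    H2 returns -66
    H3 returns [-66]
  branch[1] choose=2:
    ask @ H2 ⇒ 4
    H0 returns -70
    H1 returns -70
    H2 returns -70
    H3 returns [-70]
= [-66, -70]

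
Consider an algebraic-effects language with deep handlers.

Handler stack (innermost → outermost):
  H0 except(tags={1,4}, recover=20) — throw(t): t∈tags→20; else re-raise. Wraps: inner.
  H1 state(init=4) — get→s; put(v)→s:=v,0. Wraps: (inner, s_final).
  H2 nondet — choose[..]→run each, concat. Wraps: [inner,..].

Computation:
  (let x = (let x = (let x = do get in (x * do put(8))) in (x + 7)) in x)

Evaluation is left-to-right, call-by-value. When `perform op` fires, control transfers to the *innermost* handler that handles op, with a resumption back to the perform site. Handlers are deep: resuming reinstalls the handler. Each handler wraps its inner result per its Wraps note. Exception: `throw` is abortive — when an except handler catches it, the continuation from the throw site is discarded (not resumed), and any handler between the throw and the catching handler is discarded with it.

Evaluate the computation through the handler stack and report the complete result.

Step-by-step:
get @ H1 ⇒ 4
put(8) @ H1 ⇒ s:=8
H0 returns 7
H1 returns (7, 8)
H2 returns [(7, 8)]
= [(7, 8)]

Answer: [(7, 8)]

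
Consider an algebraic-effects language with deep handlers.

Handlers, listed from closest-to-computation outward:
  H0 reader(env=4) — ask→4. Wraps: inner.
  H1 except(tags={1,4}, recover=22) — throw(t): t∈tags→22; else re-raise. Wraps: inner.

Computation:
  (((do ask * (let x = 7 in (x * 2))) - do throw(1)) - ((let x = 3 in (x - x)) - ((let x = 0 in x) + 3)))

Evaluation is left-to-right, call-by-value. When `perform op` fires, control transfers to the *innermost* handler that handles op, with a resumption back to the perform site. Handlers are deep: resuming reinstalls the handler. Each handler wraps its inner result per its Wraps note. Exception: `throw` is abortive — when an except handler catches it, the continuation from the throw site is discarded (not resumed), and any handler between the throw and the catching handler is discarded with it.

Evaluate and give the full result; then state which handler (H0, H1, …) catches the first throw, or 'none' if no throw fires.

Working:
ask @ H0 ⇒ 4
throw(1) @ H1 caught ⇒ 22
= 22

Answer: 22 ; first throw caught by: H1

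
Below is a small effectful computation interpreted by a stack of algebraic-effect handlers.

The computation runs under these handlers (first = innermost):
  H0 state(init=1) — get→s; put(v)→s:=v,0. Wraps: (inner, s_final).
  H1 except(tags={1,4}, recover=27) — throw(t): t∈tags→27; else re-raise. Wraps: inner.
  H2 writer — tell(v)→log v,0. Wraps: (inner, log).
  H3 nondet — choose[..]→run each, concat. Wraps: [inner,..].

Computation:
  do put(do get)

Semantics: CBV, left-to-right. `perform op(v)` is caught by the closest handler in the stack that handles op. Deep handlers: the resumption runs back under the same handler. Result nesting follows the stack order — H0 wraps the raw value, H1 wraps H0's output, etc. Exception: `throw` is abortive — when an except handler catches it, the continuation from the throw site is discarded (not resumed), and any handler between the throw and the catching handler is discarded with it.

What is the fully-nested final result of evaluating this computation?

Answer: [((0, 1), ())]

Working:
get @ H0 ⇒ 1
put(1) @ H0 ⇒ s:=1
H0 returns (0, 1)
H1 returns (0, 1)
H2 returns ((0, 1), ())
H3 returns [((0, 1), ())]
= [((0, 1), ())]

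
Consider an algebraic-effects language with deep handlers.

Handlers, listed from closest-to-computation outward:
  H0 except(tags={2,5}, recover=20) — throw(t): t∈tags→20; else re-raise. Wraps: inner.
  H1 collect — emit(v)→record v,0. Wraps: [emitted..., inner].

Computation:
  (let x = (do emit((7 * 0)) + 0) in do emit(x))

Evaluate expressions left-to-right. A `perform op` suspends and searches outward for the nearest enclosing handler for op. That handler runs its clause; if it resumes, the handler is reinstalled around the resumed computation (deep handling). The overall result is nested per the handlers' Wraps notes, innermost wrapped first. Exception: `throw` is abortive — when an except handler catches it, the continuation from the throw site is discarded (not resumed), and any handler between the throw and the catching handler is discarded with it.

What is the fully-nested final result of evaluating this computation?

Evaluation trace:
emit(0) @ H1 ⇒ out+=0
emit(0) @ H1 ⇒ out+=0
H0 returns 0
H1 returns [0, 0, 0]
= [0, 0, 0]

Answer: [0, 0, 0]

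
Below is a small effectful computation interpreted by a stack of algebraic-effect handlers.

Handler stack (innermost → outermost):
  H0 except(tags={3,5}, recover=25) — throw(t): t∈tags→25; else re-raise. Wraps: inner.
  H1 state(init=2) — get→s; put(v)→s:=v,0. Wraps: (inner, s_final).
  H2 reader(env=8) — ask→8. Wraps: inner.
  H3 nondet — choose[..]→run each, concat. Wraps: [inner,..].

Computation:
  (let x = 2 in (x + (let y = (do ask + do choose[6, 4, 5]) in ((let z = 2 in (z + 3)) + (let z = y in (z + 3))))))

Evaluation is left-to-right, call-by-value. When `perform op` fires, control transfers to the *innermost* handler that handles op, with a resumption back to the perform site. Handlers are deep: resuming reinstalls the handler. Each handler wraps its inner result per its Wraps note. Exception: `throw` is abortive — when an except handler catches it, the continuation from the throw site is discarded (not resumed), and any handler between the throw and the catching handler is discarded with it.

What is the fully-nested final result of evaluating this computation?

Working:
ask @ H2 ⇒ 8
choose[6, 4, 5] @ H3
  branch[0] choose=6:
    H0 returns 24
    H1 returns (24, 2)
    H2 returns (24, 2)
    H3 returns [(24, 2)]
  branch[1] choose=4:
    H0 returns 22
    H1 returns (22, 2)
    H2 returns (22, 2)
    H3 returns [(22, 2)]
  branch[2] choose=5:
    H0 returns 23
    H1 returns (23, 2)
    H2 returns (23, 2)
    H3 returns [(23, 2)]
= [(24, 2), (22, 2), (23, 2)]

Answer: [(24, 2), (22, 2), (23, 2)]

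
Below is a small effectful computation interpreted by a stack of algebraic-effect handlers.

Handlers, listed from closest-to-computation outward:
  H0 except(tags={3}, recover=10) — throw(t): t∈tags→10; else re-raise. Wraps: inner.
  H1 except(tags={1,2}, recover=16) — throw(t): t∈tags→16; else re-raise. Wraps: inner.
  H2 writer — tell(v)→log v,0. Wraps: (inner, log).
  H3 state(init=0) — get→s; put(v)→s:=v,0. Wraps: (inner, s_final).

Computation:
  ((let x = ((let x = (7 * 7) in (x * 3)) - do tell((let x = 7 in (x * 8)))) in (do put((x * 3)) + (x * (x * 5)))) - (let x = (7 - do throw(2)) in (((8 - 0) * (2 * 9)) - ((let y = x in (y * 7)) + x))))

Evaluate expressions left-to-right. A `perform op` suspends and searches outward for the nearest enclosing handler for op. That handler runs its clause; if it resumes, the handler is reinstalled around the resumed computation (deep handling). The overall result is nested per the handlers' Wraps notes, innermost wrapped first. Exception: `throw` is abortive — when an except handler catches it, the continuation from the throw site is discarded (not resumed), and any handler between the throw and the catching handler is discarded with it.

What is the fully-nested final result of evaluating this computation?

Step-by-step:
tell(56) @ H2 ⇒ log+=56
put(441) @ H3 ⇒ s:=441
throw(2) @ H0 re-raised
throw(2) @ H1 caught ⇒ 16
H2 returns (16, (56))
H3 returns ((16, (56)), 441)
= ((16, (56)), 441)

Answer: ((16, (56)), 441)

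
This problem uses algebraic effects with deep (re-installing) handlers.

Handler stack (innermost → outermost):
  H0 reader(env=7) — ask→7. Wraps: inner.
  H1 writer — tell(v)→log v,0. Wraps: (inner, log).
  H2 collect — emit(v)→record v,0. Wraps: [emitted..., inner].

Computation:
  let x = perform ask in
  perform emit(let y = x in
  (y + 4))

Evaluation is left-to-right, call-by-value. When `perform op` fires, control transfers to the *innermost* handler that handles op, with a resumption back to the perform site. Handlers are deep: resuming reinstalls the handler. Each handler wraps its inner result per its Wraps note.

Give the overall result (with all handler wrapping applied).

Working:
ask @ H0 ⇒ 7
emit(11) @ H2 ⇒ out+=11
H0 returns 0
H1 returns (0, ())
H2 returns [11, (0, ())]
= [11, (0, ())]

Answer: [11, (0, ())]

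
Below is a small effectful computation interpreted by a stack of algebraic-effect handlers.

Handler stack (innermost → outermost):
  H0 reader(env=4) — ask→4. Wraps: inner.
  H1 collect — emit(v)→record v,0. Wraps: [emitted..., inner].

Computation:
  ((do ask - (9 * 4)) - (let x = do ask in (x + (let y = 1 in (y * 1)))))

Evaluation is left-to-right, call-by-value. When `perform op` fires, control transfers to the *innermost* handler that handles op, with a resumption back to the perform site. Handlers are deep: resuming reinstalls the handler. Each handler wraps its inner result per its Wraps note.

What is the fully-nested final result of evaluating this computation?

Step-by-step:
ask @ H0 ⇒ 4
ask @ H0 ⇒ 4
H0 returns -37
H1 returns [-37]
= [-37]

Answer: [-37]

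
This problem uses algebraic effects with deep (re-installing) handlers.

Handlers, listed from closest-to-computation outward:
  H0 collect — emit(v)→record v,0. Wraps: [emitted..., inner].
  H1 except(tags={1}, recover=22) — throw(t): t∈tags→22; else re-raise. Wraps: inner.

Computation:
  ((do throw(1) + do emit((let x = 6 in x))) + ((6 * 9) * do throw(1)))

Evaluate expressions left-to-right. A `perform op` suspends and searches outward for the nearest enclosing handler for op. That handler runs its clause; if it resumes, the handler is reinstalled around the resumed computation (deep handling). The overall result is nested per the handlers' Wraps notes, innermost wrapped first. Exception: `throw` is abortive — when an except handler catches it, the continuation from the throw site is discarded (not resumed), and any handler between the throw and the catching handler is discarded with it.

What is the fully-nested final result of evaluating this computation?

Evaluation trace:
throw(1) @ H1 caught ⇒ 22
= 22

Answer: 22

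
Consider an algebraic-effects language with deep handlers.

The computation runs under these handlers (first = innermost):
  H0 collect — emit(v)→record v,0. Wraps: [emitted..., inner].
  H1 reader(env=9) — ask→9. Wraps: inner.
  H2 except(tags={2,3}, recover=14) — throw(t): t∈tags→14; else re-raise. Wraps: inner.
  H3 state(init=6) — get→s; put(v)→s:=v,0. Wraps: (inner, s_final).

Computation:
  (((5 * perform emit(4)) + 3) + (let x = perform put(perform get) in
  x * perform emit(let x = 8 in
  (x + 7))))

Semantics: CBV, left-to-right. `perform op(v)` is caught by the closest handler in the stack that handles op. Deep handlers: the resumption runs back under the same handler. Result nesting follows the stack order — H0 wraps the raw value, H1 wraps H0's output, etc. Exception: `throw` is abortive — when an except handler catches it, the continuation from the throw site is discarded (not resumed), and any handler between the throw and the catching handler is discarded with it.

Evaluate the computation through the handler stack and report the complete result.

Working:
emit(4) @ H0 ⇒ out+=4
get @ H3 ⇒ 6
put(6) @ H3 ⇒ s:=6
emit(15) @ H0 ⇒ out+=15
H0 returns [4, 15, 3]
H1 returns [4, 15, 3]
H2 returns [4, 15, 3]
H3 returns ([4, 15, 3], 6)
= ([4, 15, 3], 6)

Answer: ([4, 15, 3], 6)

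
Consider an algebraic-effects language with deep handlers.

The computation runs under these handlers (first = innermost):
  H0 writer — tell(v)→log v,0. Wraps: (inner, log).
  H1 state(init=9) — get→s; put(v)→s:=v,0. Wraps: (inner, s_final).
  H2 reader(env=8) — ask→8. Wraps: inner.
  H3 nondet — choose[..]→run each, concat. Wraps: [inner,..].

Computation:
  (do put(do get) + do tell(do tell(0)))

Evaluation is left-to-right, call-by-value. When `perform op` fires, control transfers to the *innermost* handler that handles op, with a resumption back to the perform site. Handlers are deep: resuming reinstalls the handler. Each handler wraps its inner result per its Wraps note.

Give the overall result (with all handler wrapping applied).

Answer: [((0, (0, 0)), 9)]

Step-by-step:
get @ H1 ⇒ 9
put(9) @ H1 ⇒ s:=9
tell(0) @ H0 ⇒ log+=0
tell(0) @ H0 ⇒ log+=0
H0 returns (0, (0, 0))
H1 returns ((0, (0, 0)), 9)
H2 returns ((0, (0, 0)), 9)
H3 returns [((0, (0, 0)), 9)]
= [((0, (0, 0)), 9)]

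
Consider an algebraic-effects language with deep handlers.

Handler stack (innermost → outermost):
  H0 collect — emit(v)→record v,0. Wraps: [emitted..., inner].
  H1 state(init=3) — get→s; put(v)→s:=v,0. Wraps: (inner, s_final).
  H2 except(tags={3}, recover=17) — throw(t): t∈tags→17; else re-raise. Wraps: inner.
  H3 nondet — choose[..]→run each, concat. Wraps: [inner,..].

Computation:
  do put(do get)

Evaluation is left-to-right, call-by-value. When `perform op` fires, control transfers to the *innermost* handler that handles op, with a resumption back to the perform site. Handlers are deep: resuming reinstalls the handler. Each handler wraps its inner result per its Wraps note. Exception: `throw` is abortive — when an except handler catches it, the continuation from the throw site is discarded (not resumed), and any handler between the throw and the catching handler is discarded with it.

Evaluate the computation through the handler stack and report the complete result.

Answer: [([0], 3)]

Evaluation trace:
get @ H1 ⇒ 3
put(3) @ H1 ⇒ s:=3
H0 returns [0]
H1 returns ([0], 3)
H2 returns ([0], 3)
H3 returns [([0], 3)]
= [([0], 3)]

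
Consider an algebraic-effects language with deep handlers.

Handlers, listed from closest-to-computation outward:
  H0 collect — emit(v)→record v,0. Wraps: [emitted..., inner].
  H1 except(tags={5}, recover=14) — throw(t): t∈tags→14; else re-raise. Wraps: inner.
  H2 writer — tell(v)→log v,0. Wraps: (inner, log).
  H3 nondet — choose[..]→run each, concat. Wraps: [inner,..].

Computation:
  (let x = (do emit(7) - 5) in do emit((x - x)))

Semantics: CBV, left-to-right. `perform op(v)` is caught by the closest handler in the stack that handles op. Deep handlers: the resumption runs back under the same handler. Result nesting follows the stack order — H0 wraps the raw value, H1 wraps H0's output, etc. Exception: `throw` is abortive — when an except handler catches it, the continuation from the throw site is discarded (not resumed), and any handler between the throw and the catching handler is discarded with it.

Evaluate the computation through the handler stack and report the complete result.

Answer: [([7, 0, 0], ())]

Evaluation trace:
emit(7) @ H0 ⇒ out+=7
emit(0) @ H0 ⇒ out+=0
H0 returns [7, 0, 0]
H1 returns [7, 0, 0]
H2 returns ([7, 0, 0], ())
H3 returns [([7, 0, 0], ())]
= [([7, 0, 0], ())]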